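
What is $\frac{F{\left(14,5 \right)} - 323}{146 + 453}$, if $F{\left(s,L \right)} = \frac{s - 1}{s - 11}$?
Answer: $- \frac{956}{1797} \approx -0.532$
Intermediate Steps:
$F{\left(s,L \right)} = \frac{-1 + s}{-11 + s}$
$\frac{F{\left(14,5 \right)} - 323}{146 + 453} = \frac{\frac{-1 + 14}{-11 + 14} - 323}{146 + 453} = \frac{\frac{1}{3} \cdot 13 - 323}{599} = \left(\frac{1}{3} \cdot 13 - 323\right) \frac{1}{599} = \left(\frac{13}{3} - 323\right) \frac{1}{599} = \left(- \frac{956}{3}\right) \frac{1}{599} = - \frac{956}{1797}$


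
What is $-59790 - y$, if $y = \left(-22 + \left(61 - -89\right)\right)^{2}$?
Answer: $-76174$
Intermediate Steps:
$y = 16384$ ($y = \left(-22 + \left(61 + 89\right)\right)^{2} = \left(-22 + 150\right)^{2} = 128^{2} = 16384$)
$-59790 - y = -59790 - 16384 = -76174$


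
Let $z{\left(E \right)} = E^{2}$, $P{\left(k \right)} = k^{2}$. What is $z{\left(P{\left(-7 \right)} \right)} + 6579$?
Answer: $8980$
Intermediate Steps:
$z{\left(P{\left(-7 \right)} \right)} + 6579 = \left(\left(-7\right)^{2}\right)^{2} + 6579 = 49^{2} + 6579 = 2401 + 6579 = 8980$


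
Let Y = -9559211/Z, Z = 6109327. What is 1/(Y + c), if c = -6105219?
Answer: -6109327/37298788836824 ≈ -1.6379e-7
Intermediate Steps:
Y = -9559211/6109327 ≈ -1.5647
1/(Y + c) = 1/(-9559211/6109327 - 6105219) = 1/(-37298788836824/6109327) = -6109327/37298788836824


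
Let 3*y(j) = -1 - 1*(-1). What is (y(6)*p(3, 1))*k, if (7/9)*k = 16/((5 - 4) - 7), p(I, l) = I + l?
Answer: 0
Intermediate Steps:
k = -24/7 (k = 9*(16/((5 - 4) - 7))/7 = 9*(16/(1 - 7))/7 = 9*(16/(-6))/7 = 9*(16*(-⅙))/7 = (9/7)*(-8/3) = -24/7 ≈ -3.4286)
y(j) = 0 (y(j) = (-1 - 1*(-1))/3 = (-1 + 1)/3 = (⅓)*0 = 0)
(y(6)*p(3, 1))*k = (0*(3 + 1))*(-24/7) = (0*4)*(-24/7) = 0*(-24/7) = 0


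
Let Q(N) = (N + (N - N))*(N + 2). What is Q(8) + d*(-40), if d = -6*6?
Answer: 1520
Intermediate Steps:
d = -36
Q(N) = N*(2 + N) (Q(N) = (N + 0)*(2 + N) = N*(2 + N))
Q(8) + d*(-40) = 8*(2 + 8) - 36*(-40) = 8*10 + 1440 = 80 + 1440 = 1520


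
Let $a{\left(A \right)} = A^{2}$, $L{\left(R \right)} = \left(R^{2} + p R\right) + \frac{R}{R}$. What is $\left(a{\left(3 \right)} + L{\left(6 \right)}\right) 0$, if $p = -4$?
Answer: $0$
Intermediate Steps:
$L{\left(R \right)} = 1 + R^{2} - 4 R$ ($L{\left(R \right)} = \left(R^{2} - 4 R\right) + \frac{R}{R} = \left(R^{2} - 4 R\right) + 1 = 1 + R^{2} - 4 R$)
$\left(a{\left(3 \right)} + L{\left(6 \right)}\right) 0 = \left(3^{2} + \left(1 + 6^{2} - 24\right)\right) 0 = \left(9 + \left(1 + 36 - 24\right)\right) 0 = \left(9 + 13\right) 0 = 22 \cdot 0 = 0$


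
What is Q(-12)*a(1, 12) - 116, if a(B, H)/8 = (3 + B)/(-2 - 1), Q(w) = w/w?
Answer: -380/3 ≈ -126.67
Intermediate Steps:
Q(w) = 1
a(B, H) = -8 - 8*B/3 (a(B, H) = 8*((3 + B)/(-2 - 1)) = 8*((3 + B)/(-3)) = 8*((3 + B)*(-⅓)) = 8*(-1 - B/3) = -8 - 8*B/3)
Q(-12)*a(1, 12) - 116 = 1*(-8 - 8/3*1) - 116 = 1*(-8 - 8/3) - 116 = 1*(-32/3) - 116 = -32/3 - 116 = -380/3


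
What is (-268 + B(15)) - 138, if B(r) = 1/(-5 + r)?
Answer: -4059/10 ≈ -405.90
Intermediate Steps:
(-268 + B(15)) - 138 = (-268 + 1/(-5 + 15)) - 138 = (-268 + 1/10) - 138 = (-268 + ⅒) - 138 = -2679/10 - 138 = -4059/10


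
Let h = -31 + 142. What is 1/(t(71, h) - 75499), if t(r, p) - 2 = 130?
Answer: -1/75367 ≈ -1.3268e-5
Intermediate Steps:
h = 111
t(r, p) = 132 (t(r, p) = 2 + 130 = 132)
1/(t(71, h) - 75499) = 1/(132 - 75499) = 1/(-75367) = -1/75367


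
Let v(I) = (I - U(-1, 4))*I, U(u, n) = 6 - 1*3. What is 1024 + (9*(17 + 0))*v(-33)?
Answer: 182788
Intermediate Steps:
U(u, n) = 3 (U(u, n) = 6 - 3 = 3)
v(I) = I*(-3 + I) (v(I) = (I - 1*3)*I = (I - 3)*I = (-3 + I)*I = I*(-3 + I))
1024 + (9*(17 + 0))*v(-33) = 1024 + (9*(17 + 0))*(-33*(-3 - 33)) = 1024 + (9*17)*(-33*(-36)) = 1024 + 153*1188 = 1024 + 181764 = 182788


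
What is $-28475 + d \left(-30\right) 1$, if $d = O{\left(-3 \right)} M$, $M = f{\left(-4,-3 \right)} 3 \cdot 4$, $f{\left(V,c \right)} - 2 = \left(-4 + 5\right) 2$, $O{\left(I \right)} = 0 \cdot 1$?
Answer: $-28475$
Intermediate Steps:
$O{\left(I \right)} = 0$
$f{\left(V,c \right)} = 4$ ($f{\left(V,c \right)} = 2 + \left(-4 + 5\right) 2 = 2 + 1 \cdot 2 = 2 + 2 = 4$)
$M = 48$ ($M = 4 \cdot 3 \cdot 4 = 12 \cdot 4 = 48$)
$d = 0$ ($d = 0 \cdot 48 = 0$)
$-28475 + d \left(-30\right) 1 = -28475 + 0 \left(-30\right) 1 = -28475 + 0 \cdot 1 = -28475 + 0 = -28475$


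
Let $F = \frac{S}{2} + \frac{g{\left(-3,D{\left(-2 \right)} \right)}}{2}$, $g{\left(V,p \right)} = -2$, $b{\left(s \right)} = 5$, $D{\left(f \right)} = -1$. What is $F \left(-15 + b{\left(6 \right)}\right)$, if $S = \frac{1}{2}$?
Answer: $\frac{15}{2} \approx 7.5$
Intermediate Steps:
$S = \frac{1}{2} \approx 0.5$
$F = - \frac{3}{4}$ ($F = \frac{1}{2 \cdot 2} - \frac{2}{2} = \frac{1}{2} \cdot \frac{1}{2} - 1 = \frac{1}{4} - 1 = - \frac{3}{4} \approx -0.75$)
$F \left(-15 + b{\left(6 \right)}\right) = - \frac{3 \left(-15 + 5\right)}{4} = \left(- \frac{3}{4}\right) \left(-10\right) = \frac{15}{2}$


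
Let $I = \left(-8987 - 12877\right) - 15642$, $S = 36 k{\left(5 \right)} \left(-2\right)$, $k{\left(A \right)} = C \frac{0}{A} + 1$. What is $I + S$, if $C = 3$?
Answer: $-37578$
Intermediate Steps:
$k{\left(A \right)} = 1$ ($k{\left(A \right)} = 3 \frac{0}{A} + 1 = 3 \cdot 0 + 1 = 0 + 1 = 1$)
$S = -72$ ($S = 36 \cdot 1 \left(-2\right) = 36 \left(-2\right) = -72$)
$I = -37506$ ($I = -21864 - 15642 = -37506$)
$I + S = -37506 - 72 = -37578$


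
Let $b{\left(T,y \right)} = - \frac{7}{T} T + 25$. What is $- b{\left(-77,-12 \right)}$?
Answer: $-18$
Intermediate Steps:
$b{\left(T,y \right)} = 18$ ($b{\left(T,y \right)} = -7 + 25 = 18$)
$- b{\left(-77,-12 \right)} = \left(-1\right) 18 = -18$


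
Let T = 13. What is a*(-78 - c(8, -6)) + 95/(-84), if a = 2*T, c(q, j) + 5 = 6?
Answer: -172631/84 ≈ -2055.1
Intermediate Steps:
c(q, j) = 1 (c(q, j) = -5 + 6 = 1)
a = 26 (a = 2*13 = 26)
a*(-78 - c(8, -6)) + 95/(-84) = 26*(-78 - 1*1) + 95/(-84) = 26*(-78 - 1) + 95*(-1/84) = 26*(-79) - 95/84 = -2054 - 95/84 = -172631/84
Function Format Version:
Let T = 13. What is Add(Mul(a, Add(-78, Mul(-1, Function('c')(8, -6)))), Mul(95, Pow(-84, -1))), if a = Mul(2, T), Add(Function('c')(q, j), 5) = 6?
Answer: Rational(-172631, 84) ≈ -2055.1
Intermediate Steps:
Function('c')(q, j) = 1 (Function('c')(q, j) = Add(-5, 6) = 1)
a = 26 (a = Mul(2, 13) = 26)
Add(Mul(a, Add(-78, Mul(-1, Function('c')(8, -6)))), Mul(95, Pow(-84, -1))) = Add(Mul(26, Add(-78, Mul(-1, 1))), Mul(95, Pow(-84, -1))) = Add(Mul(26, Add(-78, -1)), Mul(95, Rational(-1, 84))) = Add(Mul(26, -79), Rational(-95, 84)) = Add(-2054, Rational(-95, 84)) = Rational(-172631, 84)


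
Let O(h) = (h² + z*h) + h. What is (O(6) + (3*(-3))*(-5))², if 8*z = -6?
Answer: 27225/4 ≈ 6806.3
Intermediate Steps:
z = -¾ (z = (⅛)*(-6) = -¾ ≈ -0.75000)
O(h) = h² + h/4 (O(h) = (h² - 3*h/4) + h = h² + h/4)
(O(6) + (3*(-3))*(-5))² = (6*(¼ + 6) + (3*(-3))*(-5))² = (6*(25/4) - 9*(-5))² = (75/2 + 45)² = (165/2)² = 27225/4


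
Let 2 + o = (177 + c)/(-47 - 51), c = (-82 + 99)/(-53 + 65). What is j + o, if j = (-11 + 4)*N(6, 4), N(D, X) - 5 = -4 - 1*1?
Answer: -4493/1176 ≈ -3.8206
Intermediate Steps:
c = 17/12 ≈ 1.4167
N(D, X) = 0 (N(D, X) = 5 + (-4 - 1*1) = 5 + (-4 - 1) = 5 - 5 = 0)
o = -4493/1176 (o = -2 + (177 + 17/12)/(-47 - 51) = -2 + (2141/12)/(-98) = -2 + (2141/12)*(-1/98) = -2 - 2141/1176 = -4493/1176 ≈ -3.8206)
j = 0 (j = (-11 + 4)*0 = -7*0 = 0)
j + o = 0 - 4493/1176 = -4493/1176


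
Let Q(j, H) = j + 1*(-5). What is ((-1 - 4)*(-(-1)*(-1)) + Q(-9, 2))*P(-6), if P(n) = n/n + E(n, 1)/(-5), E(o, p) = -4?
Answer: -81/5 ≈ -16.200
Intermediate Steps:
Q(j, H) = -5 + j (Q(j, H) = j - 5 = -5 + j)
P(n) = 9/5 (P(n) = n/n - 4/(-5) = 1 - 4*(-1/5) = 1 + 4/5 = 9/5)
((-1 - 4)*(-(-1)*(-1)) + Q(-9, 2))*P(-6) = ((-1 - 4)*(-(-1)*(-1)) + (-5 - 9))*(9/5) = (-(-5) - 14)*(9/5) = (-5*(-1) - 14)*(9/5) = (5 - 14)*(9/5) = -9*9/5 = -81/5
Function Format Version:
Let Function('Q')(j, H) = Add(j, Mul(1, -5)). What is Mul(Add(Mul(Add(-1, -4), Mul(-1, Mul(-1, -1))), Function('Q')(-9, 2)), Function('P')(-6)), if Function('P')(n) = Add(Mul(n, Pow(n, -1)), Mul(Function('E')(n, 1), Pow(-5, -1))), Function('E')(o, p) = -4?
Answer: Rational(-81, 5) ≈ -16.200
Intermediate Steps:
Function('Q')(j, H) = Add(-5, j) (Function('Q')(j, H) = Add(j, -5) = Add(-5, j))
Function('P')(n) = Rational(9, 5) (Function('P')(n) = Add(Mul(n, Pow(n, -1)), Mul(-4, Pow(-5, -1))) = Add(1, Mul(-4, Rational(-1, 5))) = Add(1, Rational(4, 5)) = Rational(9, 5))
Mul(Add(Mul(Add(-1, -4), Mul(-1, Mul(-1, -1))), Function('Q')(-9, 2)), Function('P')(-6)) = Mul(Add(Mul(Add(-1, -4), Mul(-1, Mul(-1, -1))), Add(-5, -9)), Rational(9, 5)) = Mul(Add(Mul(-5, Mul(-1, 1)), -14), Rational(9, 5)) = Mul(Add(Mul(-5, -1), -14), Rational(9, 5)) = Mul(Add(5, -14), Rational(9, 5)) = Mul(-9, Rational(9, 5)) = Rational(-81, 5)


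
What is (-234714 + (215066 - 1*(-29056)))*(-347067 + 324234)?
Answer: -214812864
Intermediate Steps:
(-234714 + (215066 - 1*(-29056)))*(-347067 + 324234) = (-234714 + (215066 + 29056))*(-22833) = (-234714 + 244122)*(-22833) = 9408*(-22833) = -214812864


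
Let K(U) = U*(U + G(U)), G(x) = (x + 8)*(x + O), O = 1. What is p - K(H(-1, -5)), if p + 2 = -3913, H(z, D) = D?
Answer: -4000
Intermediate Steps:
p = -3915 (p = -2 - 3913 = -3915)
G(x) = (1 + x)*(8 + x) (G(x) = (x + 8)*(x + 1) = (8 + x)*(1 + x) = (1 + x)*(8 + x))
K(U) = U*(8 + U² + 10*U) (K(U) = U*(U + (8 + U² + 9*U)) = U*(8 + U² + 10*U))
p - K(H(-1, -5)) = -3915 - (-5)*(8 + (-5)² + 10*(-5)) = -3915 - (-5)*(8 + 25 - 50) = -3915 - (-5)*(-17) = -3915 - 1*85 = -3915 - 85 = -4000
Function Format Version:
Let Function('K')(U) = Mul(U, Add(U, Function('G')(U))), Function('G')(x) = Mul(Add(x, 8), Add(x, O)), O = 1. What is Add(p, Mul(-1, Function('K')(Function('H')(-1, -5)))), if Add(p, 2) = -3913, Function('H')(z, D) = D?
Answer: -4000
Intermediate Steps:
p = -3915 (p = Add(-2, -3913) = -3915)
Function('G')(x) = Mul(Add(1, x), Add(8, x)) (Function('G')(x) = Mul(Add(x, 8), Add(x, 1)) = Mul(Add(8, x), Add(1, x)) = Mul(Add(1, x), Add(8, x)))
Function('K')(U) = Mul(U, Add(8, Pow(U, 2), Mul(10, U))) (Function('K')(U) = Mul(U, Add(U, Add(8, Pow(U, 2), Mul(9, U)))) = Mul(U, Add(8, Pow(U, 2), Mul(10, U))))
Add(p, Mul(-1, Function('K')(Function('H')(-1, -5)))) = Add(-3915, Mul(-1, Mul(-5, Add(8, Pow(-5, 2), Mul(10, -5))))) = Add(-3915, Mul(-1, Mul(-5, Add(8, 25, -50)))) = Add(-3915, Mul(-1, Mul(-5, -17))) = Add(-3915, Mul(-1, 85)) = Add(-3915, -85) = -4000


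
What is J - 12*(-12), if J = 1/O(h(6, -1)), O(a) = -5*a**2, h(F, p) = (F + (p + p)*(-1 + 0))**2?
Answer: 2949119/20480 ≈ 144.00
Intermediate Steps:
h(F, p) = (F - 2*p)**2 (h(F, p) = (F + (2*p)*(-1))**2 = (F - 2*p)**2)
J = -1/20480 (J = 1/(-5*(6 - 2*(-1))**4) = 1/(-5*(6 + 2)**4) = 1/(-5*(8**2)**2) = 1/(-5*64**2) = 1/(-5*4096) = 1/(-20480) = -1/20480 ≈ -4.8828e-5)
J - 12*(-12) = -1/20480 - 12*(-12) = -1/20480 + 144 = 2949119/20480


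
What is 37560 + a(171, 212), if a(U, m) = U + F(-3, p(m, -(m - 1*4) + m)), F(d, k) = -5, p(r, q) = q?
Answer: 37726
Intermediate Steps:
a(U, m) = -5 + U (a(U, m) = U - 5 = -5 + U)
37560 + a(171, 212) = 37560 + (-5 + 171) = 37560 + 166 = 37726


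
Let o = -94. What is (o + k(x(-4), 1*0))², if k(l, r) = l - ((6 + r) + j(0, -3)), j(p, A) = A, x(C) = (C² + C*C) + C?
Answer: 4761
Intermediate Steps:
x(C) = C + 2*C² (x(C) = (C² + C²) + C = 2*C² + C = C + 2*C²)
k(l, r) = -3 + l - r (k(l, r) = l - ((6 + r) - 3) = l - (3 + r) = l + (-3 - r) = -3 + l - r)
(o + k(x(-4), 1*0))² = (-94 + (-3 - 4*(1 + 2*(-4)) - 0))² = (-94 + (-3 - 4*(1 - 8) - 1*0))² = (-94 + (-3 - 4*(-7) + 0))² = (-94 + (-3 + 28 + 0))² = (-94 + 25)² = (-69)² = 4761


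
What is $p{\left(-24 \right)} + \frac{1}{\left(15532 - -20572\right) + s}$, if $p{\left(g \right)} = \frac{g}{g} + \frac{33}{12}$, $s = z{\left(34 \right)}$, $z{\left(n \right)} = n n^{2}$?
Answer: $\frac{282781}{75408} \approx 3.75$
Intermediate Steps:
$z{\left(n \right)} = n^{3}$
$s = 39304$ ($s = 34^{3} = 39304$)
$p{\left(g \right)} = \frac{15}{4}$ ($p{\left(g \right)} = 1 + 33 \cdot \frac{1}{12} = 1 + \frac{11}{4} = \frac{15}{4}$)
$p{\left(-24 \right)} + \frac{1}{\left(15532 - -20572\right) + s} = \frac{15}{4} + \frac{1}{\left(15532 - -20572\right) + 39304} = \frac{15}{4} + \frac{1}{\left(15532 + 20572\right) + 39304} = \frac{15}{4} + \frac{1}{36104 + 39304} = \frac{15}{4} + \frac{1}{75408} = \frac{282781}{75408}$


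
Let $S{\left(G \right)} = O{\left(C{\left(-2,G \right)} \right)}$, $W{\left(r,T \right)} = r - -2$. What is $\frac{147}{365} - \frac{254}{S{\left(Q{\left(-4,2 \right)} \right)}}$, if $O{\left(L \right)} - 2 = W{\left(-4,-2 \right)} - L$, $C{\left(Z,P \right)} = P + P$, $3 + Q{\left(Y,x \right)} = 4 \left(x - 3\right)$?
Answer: $- \frac{45326}{2555} \approx -17.74$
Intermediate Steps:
$Q{\left(Y,x \right)} = -15 + 4 x$ ($Q{\left(Y,x \right)} = -3 + 4 \left(x - 3\right) = -3 + 4 \left(-3 + x\right) = -3 + \left(-12 + 4 x\right) = -15 + 4 x$)
$W{\left(r,T \right)} = 2 + r$ ($W{\left(r,T \right)} = r + 2 = 2 + r$)
$C{\left(Z,P \right)} = 2 P$
$O{\left(L \right)} = - L$ ($O{\left(L \right)} = 2 - \left(2 + L\right) = - L$)
$S{\left(G \right)} = - 2 G$
$\frac{147}{365} - \frac{254}{S{\left(Q{\left(-4,2 \right)} \right)}} = \frac{147}{365} - \frac{254}{\left(-2\right) \left(-15 + 4 \cdot 2\right)} = 147 \cdot \frac{1}{365} - \frac{254}{\left(-2\right) \left(-15 + 8\right)} = \frac{147}{365} - \frac{254}{\left(-2\right) \left(-7\right)} = \frac{147}{365} - \frac{254}{14} = \frac{147}{365} - \frac{127}{7} = - \frac{45326}{2555}$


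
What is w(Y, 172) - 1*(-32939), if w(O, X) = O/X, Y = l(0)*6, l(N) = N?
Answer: 32939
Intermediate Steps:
Y = 0 (Y = 0*6 = 0)
w(Y, 172) - 1*(-32939) = 0/172 - 1*(-32939) = 0*(1/172) + 32939 = 0 + 32939 = 32939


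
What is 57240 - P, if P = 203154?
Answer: -145914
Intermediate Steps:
57240 - P = 57240 - 1*203154 = 57240 - 203154 = -145914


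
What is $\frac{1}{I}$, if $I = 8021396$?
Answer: $\frac{1}{8021396} \approx 1.2467 \cdot 10^{-7}$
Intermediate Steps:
$\frac{1}{I} = \frac{1}{8021396}$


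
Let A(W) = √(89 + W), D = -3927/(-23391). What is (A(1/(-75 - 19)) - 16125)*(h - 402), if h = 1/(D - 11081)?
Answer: 560048686574625/86397248 - 34731701493*√786310/8121341312 ≈ 6.4785e+6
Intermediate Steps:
D = 1309/7797 (D = -3927*(-1/23391) = 1309/7797 ≈ 0.16789)
h = -7797/86397248 (h = 1/(1309/7797 - 11081) = 1/(-86397248/7797) = -7797/86397248 ≈ -9.0246e-5)
(A(1/(-75 - 19)) - 16125)*(h - 402) = (√(89 + 1/(-75 - 19)) - 16125)*(-7797/86397248 - 402) = (√(89 + 1/(-94)) - 16125)*(-34731701493/86397248) = (√(89 - 1/94) - 16125)*(-34731701493/86397248) = (√(8365/94) - 16125)*(-34731701493/86397248) = (√786310/94 - 16125)*(-34731701493/86397248) = (-16125 + √786310/94)*(-34731701493/86397248) = 560048686574625/86397248 - 34731701493*√786310/8121341312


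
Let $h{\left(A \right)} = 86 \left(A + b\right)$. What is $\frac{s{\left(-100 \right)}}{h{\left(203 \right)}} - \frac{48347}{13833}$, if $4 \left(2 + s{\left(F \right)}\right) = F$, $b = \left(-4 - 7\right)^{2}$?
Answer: $- \frac{16635979}{4758552} \approx -3.496$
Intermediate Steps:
$b = 121$ ($b = \left(-11\right)^{2} = 121$)
$s{\left(F \right)} = -2 + \frac{F}{4}$
$h{\left(A \right)} = 10406 + 86 A$ ($h{\left(A \right)} = 86 \left(A + 121\right) = 86 \left(121 + A\right) = 10406 + 86 A$)
$\frac{s{\left(-100 \right)}}{h{\left(203 \right)}} - \frac{48347}{13833} = \frac{-2 + \frac{1}{4} \left(-100\right)}{10406 + 86 \cdot 203} - \frac{48347}{13833} = \frac{-2 - 25}{10406 + 17458} - \frac{48347}{13833} = - \frac{27}{27864} - \frac{48347}{13833} = \left(-27\right) \frac{1}{27864} - \frac{48347}{13833} = - \frac{1}{1032} - \frac{48347}{13833} = - \frac{16635979}{4758552}$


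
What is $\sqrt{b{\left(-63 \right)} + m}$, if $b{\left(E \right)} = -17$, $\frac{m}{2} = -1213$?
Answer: $i \sqrt{2443} \approx 49.427 i$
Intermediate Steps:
$m = -2426$ ($m = 2 \left(-1213\right) = -2426$)
$\sqrt{b{\left(-63 \right)} + m} = \sqrt{-17 - 2426} = \sqrt{-2443} = i \sqrt{2443}$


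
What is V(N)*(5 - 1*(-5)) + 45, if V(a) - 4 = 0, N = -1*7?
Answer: 85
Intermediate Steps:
N = -7
V(a) = 4 (V(a) = 4 + 0 = 4)
V(N)*(5 - 1*(-5)) + 45 = 4*(5 - 1*(-5)) + 45 = 4*(5 + 5) + 45 = 4*10 + 45 = 40 + 45 = 85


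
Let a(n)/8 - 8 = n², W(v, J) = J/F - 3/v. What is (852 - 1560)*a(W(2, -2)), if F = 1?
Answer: -114696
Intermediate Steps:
W(v, J) = J - 3/v (W(v, J) = J/1 - 3/v = J*1 - 3/v = J - 3/v)
a(n) = 64 + 8*n²
(852 - 1560)*a(W(2, -2)) = (852 - 1560)*(64 + 8*(-2 - 3/2)²) = -708*(64 + 8*(-2 - 3*½)²) = -708*(64 + 8*(-2 - 3/2)²) = -708*(64 + 8*(-7/2)²) = -708*(64 + 8*(49/4)) = -708*(64 + 98) = -708*162 = -114696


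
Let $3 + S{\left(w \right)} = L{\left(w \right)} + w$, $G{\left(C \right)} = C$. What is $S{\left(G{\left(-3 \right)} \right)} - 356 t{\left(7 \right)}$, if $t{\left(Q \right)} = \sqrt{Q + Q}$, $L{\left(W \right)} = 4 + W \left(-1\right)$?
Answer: $1 - 356 \sqrt{14} \approx -1331.0$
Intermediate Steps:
$L{\left(W \right)} = 4 - W$
$S{\left(w \right)} = 1$ ($S{\left(w \right)} = -3 + \left(\left(4 - w\right) + w\right) = -3 + 4 = 1$)
$t{\left(Q \right)} = \sqrt{2} \sqrt{Q}$ ($t{\left(Q \right)} = \sqrt{2 Q} = \sqrt{2} \sqrt{Q}$)
$S{\left(G{\left(-3 \right)} \right)} - 356 t{\left(7 \right)} = 1 - 356 \sqrt{2} \sqrt{7} = 1 - 356 \sqrt{14}$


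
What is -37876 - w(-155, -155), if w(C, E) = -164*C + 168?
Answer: -63464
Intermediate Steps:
w(C, E) = 168 - 164*C
-37876 - w(-155, -155) = -37876 - (168 - 164*(-155)) = -37876 - (168 + 25420) = -37876 - 1*25588 = -37876 - 25588 = -63464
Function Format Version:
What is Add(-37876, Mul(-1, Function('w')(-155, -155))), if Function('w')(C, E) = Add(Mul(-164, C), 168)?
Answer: -63464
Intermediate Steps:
Function('w')(C, E) = Add(168, Mul(-164, C))
Add(-37876, Mul(-1, Function('w')(-155, -155))) = Add(-37876, Mul(-1, Add(168, Mul(-164, -155)))) = Add(-37876, Mul(-1, Add(168, 25420))) = Add(-37876, Mul(-1, 25588)) = Add(-37876, -25588) = -63464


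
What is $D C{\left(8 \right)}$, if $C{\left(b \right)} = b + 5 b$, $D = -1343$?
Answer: $-64464$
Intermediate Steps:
$C{\left(b \right)} = 6 b$
$D C{\left(8 \right)} = - 1343 \cdot 6 \cdot 8 = \left(-1343\right) 48 = -64464$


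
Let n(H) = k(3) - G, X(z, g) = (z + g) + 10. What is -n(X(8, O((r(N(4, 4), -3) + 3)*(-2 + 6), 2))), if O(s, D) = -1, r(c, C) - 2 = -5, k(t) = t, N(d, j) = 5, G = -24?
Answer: -27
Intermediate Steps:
r(c, C) = -3 (r(c, C) = 2 - 5 = -3)
X(z, g) = 10 + g + z (X(z, g) = (g + z) + 10 = 10 + g + z)
n(H) = 27 (n(H) = 3 - 1*(-24) = 3 + 24 = 27)
-n(X(8, O((r(N(4, 4), -3) + 3)*(-2 + 6), 2))) = -1*27 = -27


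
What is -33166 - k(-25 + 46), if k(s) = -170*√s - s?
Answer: -33145 + 170*√21 ≈ -32366.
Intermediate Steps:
k(s) = -s - 170*√s
-33166 - k(-25 + 46) = -33166 - (-(-25 + 46) - 170*√(-25 + 46)) = -33166 - (-1*21 - 170*√21) = -33166 - (-21 - 170*√21) = -33166 + (21 + 170*√21) = -33145 + 170*√21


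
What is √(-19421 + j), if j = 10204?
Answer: I*√9217 ≈ 96.005*I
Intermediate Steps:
√(-19421 + j) = √(-19421 + 10204) = √(-9217) = I*√9217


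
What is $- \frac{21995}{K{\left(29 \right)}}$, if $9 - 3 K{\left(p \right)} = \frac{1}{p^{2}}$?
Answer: $- \frac{55493385}{7568} \approx -7332.6$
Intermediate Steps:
$K{\left(p \right)} = 3 - \frac{1}{3 p^{2}}$
$- \frac{21995}{K{\left(29 \right)}} = - \frac{21995}{3 - \frac{1}{3 \cdot 841}} = - \frac{21995}{3 - \frac{1}{2523}} = - \frac{21995}{\frac{7568}{2523}} = \left(-21995\right) \frac{2523}{7568} = - \frac{55493385}{7568}$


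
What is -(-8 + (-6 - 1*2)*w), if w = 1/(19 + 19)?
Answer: 156/19 ≈ 8.2105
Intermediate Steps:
w = 1/38 ≈ 0.026316
-(-8 + (-6 - 1*2)*w) = -(-8 + (-6 - 1*2)*(1/38)) = -(-8 + (-6 - 2)*(1/38)) = -(-8 - 8*1/38) = -(-8 - 4/19) = -1*(-156/19) = 156/19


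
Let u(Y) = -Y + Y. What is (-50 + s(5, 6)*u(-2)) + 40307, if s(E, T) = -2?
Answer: 40257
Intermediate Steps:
u(Y) = 0
(-50 + s(5, 6)*u(-2)) + 40307 = (-50 - 2*0) + 40307 = (-50 + 0) + 40307 = -50 + 40307 = 40257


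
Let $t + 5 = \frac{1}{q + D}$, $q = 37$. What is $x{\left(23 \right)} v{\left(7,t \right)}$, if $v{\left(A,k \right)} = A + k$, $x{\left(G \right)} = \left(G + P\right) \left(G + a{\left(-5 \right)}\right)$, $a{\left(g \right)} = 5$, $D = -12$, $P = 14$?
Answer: $\frac{52836}{25} \approx 2113.4$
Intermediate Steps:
$t = - \frac{124}{25}$ ($t = -5 + \frac{1}{37 - 12} = -5 + \frac{1}{25} = - \frac{124}{25} \approx -4.96$)
$x{\left(G \right)} = \left(5 + G\right) \left(14 + G\right)$ ($x{\left(G \right)} = \left(G + 14\right) \left(G + 5\right) = \left(14 + G\right) \left(5 + G\right) = \left(5 + G\right) \left(14 + G\right)$)
$x{\left(23 \right)} v{\left(7,t \right)} = \left(70 + 23^{2} + 19 \cdot 23\right) \left(7 - \frac{124}{25}\right) = \left(70 + 529 + 437\right) \frac{51}{25} = 1036 \cdot \frac{51}{25} = \frac{52836}{25}$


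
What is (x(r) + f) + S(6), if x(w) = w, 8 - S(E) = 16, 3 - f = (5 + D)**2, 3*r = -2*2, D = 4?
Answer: -262/3 ≈ -87.333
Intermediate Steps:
r = -4/3 (r = (-2*2)/3 = (1/3)*(-4) = -4/3 ≈ -1.3333)
f = -78 (f = 3 - (5 + 4)**2 = 3 - 1*9**2 = 3 - 1*81 = 3 - 81 = -78)
S(E) = -8 (S(E) = 8 - 1*16 = 8 - 16 = -8)
(x(r) + f) + S(6) = (-4/3 - 78) - 8 = -238/3 - 8 = -262/3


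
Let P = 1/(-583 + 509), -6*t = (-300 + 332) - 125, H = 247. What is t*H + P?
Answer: 141654/37 ≈ 3828.5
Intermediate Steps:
t = 31/2 (t = -((-300 + 332) - 125)/6 = -(32 - 125)/6 = -1/6*(-93) = 31/2 ≈ 15.500)
P = -1/74 (P = 1/(-74) = -1/74 ≈ -0.013514)
t*H + P = (31/2)*247 - 1/74 = 7657/2 - 1/74 = 141654/37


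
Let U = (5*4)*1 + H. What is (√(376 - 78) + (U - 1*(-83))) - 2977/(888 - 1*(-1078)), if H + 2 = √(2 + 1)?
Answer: 195589/1966 + √3 + √298 ≈ 118.48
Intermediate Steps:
H = -2 + √3 (H = -2 + √(2 + 1) = -2 + √3 ≈ -0.26795)
U = 18 + √3 (U = (5*4)*1 + (-2 + √3) = 20*1 + (-2 + √3) = 20 + (-2 + √3) = 18 + √3 ≈ 19.732)
(√(376 - 78) + (U - 1*(-83))) - 2977/(888 - 1*(-1078)) = (√(376 - 78) + ((18 + √3) - 1*(-83))) - 2977/(888 - 1*(-1078)) = (√298 + ((18 + √3) + 83)) - 2977/(888 + 1078) = (√298 + (101 + √3)) - 2977/1966 = (101 + √3 + √298) - 2977*1/1966 = (101 + √3 + √298) - 2977/1966 = 195589/1966 + √3 + √298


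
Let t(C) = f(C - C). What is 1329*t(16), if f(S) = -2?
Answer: -2658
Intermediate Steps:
t(C) = -2
1329*t(16) = 1329*(-2) = -2658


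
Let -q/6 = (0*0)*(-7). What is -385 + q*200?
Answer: -385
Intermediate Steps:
q = 0 (q = -6*0*0*(-7) = -0*(-7) = -6*0 = 0)
-385 + q*200 = -385 + 0*200 = -385 + 0 = -385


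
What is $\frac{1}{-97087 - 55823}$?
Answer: $- \frac{1}{152910} \approx -6.5398 \cdot 10^{-6}$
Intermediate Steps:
$\frac{1}{-97087 - 55823} = \frac{1}{-152910} = - \frac{1}{152910}$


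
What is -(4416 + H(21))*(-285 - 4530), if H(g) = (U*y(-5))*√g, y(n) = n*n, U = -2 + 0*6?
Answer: 21263040 - 240750*√21 ≈ 2.0160e+7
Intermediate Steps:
U = -2 (U = -2 + 0 = -2)
y(n) = n²
H(g) = -50*√g (H(g) = (-2*(-5)²)*√g = (-2*25)*√g = -50*√g)
-(4416 + H(21))*(-285 - 4530) = -(4416 - 50*√21)*(-285 - 4530) = -(4416 - 50*√21)*(-4815) = -(-21263040 + 240750*√21) = 21263040 - 240750*√21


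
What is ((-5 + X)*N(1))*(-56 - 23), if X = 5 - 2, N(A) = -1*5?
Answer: -790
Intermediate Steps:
N(A) = -5
X = 3
((-5 + X)*N(1))*(-56 - 23) = ((-5 + 3)*(-5))*(-56 - 23) = -2*(-5)*(-79) = 10*(-79) = -790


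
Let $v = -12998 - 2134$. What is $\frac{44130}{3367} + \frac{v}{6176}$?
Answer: $\frac{55399359}{5198648} \approx 10.656$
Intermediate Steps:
$v = -15132$ ($v = -12998 - 2134 = -15132$)
$\frac{44130}{3367} + \frac{v}{6176} = \frac{44130}{3367} - \frac{15132}{6176} = 44130 \cdot \frac{1}{3367} - \frac{3783}{1544} = \frac{44130}{3367} - \frac{3783}{1544} = \frac{55399359}{5198648}$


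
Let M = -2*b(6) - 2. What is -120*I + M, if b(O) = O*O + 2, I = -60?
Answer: 7122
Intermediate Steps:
b(O) = 2 + O² (b(O) = O² + 2 = 2 + O²)
M = -78 (M = -2*(2 + 6²) - 2 = -2*(2 + 36) - 2 = -2*38 - 2 = -76 - 2 = -78)
-120*I + M = -120*(-60) - 78 = 7200 - 78 = 7122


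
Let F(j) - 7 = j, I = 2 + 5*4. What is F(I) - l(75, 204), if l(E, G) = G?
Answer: -175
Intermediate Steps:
I = 22 (I = 2 + 20 = 22)
F(j) = 7 + j
F(I) - l(75, 204) = (7 + 22) - 1*204 = 29 - 204 = -175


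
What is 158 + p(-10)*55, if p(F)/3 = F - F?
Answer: 158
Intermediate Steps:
p(F) = 0 (p(F) = 3*(F - F) = 3*0 = 0)
158 + p(-10)*55 = 158 + 0*55 = 158 + 0 = 158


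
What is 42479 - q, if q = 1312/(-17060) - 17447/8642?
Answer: 1565773750301/36858130 ≈ 42481.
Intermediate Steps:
q = -77246031/36858130 (q = 1312*(-1/17060) - 17447*1/8642 = -328/4265 - 17447/8642 = -77246031/36858130 ≈ -2.0958)
42479 - q = 42479 - 1*(-77246031/36858130) = 42479 + 77246031/36858130 = 1565773750301/36858130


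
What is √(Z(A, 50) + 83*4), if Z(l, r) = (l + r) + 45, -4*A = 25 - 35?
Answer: √1718/2 ≈ 20.724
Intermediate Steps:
A = 5/2 (A = -(25 - 35)/4 = -¼*(-10) = 5/2 ≈ 2.5000)
Z(l, r) = 45 + l + r
√(Z(A, 50) + 83*4) = √((45 + 5/2 + 50) + 83*4) = √(195/2 + 332) = √(859/2) = √1718/2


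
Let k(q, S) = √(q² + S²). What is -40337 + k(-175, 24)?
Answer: -40337 + √31201 ≈ -40160.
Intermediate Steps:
k(q, S) = √(S² + q²)
-40337 + k(-175, 24) = -40337 + √(24² + (-175)²) = -40337 + √(576 + 30625) = -40337 + √31201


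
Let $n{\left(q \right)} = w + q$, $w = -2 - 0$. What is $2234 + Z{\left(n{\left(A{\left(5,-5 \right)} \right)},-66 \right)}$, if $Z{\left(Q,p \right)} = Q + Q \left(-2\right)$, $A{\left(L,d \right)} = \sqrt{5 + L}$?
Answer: $2236 - \sqrt{10} \approx 2232.8$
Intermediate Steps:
$w = -2$ ($w = -2 + 0 = -2$)
$n{\left(q \right)} = -2 + q$
$Z{\left(Q,p \right)} = - Q$ ($Z{\left(Q,p \right)} = Q - 2 Q = - Q$)
$2234 + Z{\left(n{\left(A{\left(5,-5 \right)} \right)},-66 \right)} = 2234 - \left(-2 + \sqrt{5 + 5}\right) = 2234 - \left(-2 + \sqrt{10}\right) = 2234 + \left(2 - \sqrt{10}\right) = 2236 - \sqrt{10}$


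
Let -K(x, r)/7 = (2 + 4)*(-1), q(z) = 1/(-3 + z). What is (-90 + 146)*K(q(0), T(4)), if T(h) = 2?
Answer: 2352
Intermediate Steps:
K(x, r) = 42 (K(x, r) = -7*(2 + 4)*(-1) = -42*(-1) = -7*(-6) = 42)
(-90 + 146)*K(q(0), T(4)) = (-90 + 146)*42 = 56*42 = 2352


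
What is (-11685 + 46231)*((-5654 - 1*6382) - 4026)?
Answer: -554877852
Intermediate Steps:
(-11685 + 46231)*((-5654 - 1*6382) - 4026) = 34546*((-5654 - 6382) - 4026) = 34546*(-12036 - 4026) = 34546*(-16062) = -554877852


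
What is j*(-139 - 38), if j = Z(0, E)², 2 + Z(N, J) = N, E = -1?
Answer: -708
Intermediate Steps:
Z(N, J) = -2 + N
j = 4 (j = (-2 + 0)² = (-2)² = 4)
j*(-139 - 38) = 4*(-139 - 38) = 4*(-177) = -708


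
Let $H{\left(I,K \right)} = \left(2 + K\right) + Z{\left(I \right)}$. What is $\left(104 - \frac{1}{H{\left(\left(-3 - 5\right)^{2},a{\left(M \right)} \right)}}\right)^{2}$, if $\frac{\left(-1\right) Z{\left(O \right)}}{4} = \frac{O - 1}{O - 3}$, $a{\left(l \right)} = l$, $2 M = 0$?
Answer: $\frac{184443561}{16900} \approx 10914.0$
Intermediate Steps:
$M = 0$ ($M = \frac{1}{2} \cdot 0 = 0$)
$Z{\left(O \right)} = - \frac{4 \left(-1 + O\right)}{-3 + O}$ ($Z{\left(O \right)} = - 4 \frac{O - 1}{O - 3} = - 4 \frac{-1 + O}{-3 + O} = - \frac{4 \left(-1 + O\right)}{-3 + O}$)
$H{\left(I,K \right)} = 2 + K + \frac{4 \left(1 - I\right)}{-3 + I}$ ($H{\left(I,K \right)} = \left(2 + K\right) + \frac{4 \left(1 - I\right)}{-3 + I} = 2 + K + \frac{4 \left(1 - I\right)}{-3 + I}$)
$\left(104 - \frac{1}{H{\left(\left(-3 - 5\right)^{2},a{\left(M \right)} \right)}}\right)^{2} = \left(104 - \frac{1}{\frac{1}{-3 + \left(-3 - 5\right)^{2}} \left(4 - 4 \left(-3 - 5\right)^{2} + \left(-3 + \left(-3 - 5\right)^{2}\right) \left(2 + 0\right)\right)}\right)^{2} = \left(104 - \frac{1}{\frac{1}{-3 + \left(-8\right)^{2}} \left(4 - 4 \left(-8\right)^{2} + \left(-3 + \left(-8\right)^{2}\right) 2\right)}\right)^{2} = \left(104 - \frac{1}{\frac{1}{-3 + 64} \left(4 - 256 + \left(-3 + 64\right) 2\right)}\right)^{2} = \left(104 - \frac{1}{\frac{1}{61} \left(4 - 256 + 61 \cdot 2\right)}\right)^{2} = \left(104 - \frac{1}{\frac{1}{61} \left(4 - 256 + 122\right)}\right)^{2} = \left(104 - \frac{1}{\frac{1}{61} \left(-130\right)}\right)^{2} = \left(104 - \frac{1}{- \frac{130}{61}}\right)^{2} = \left(104 - - \frac{61}{130}\right)^{2} = \left(104 + \frac{61}{130}\right)^{2} = \left(\frac{13581}{130}\right)^{2} = \frac{184443561}{16900}$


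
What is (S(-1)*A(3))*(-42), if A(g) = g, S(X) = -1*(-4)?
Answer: -504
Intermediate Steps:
S(X) = 4
(S(-1)*A(3))*(-42) = (4*3)*(-42) = 12*(-42) = -504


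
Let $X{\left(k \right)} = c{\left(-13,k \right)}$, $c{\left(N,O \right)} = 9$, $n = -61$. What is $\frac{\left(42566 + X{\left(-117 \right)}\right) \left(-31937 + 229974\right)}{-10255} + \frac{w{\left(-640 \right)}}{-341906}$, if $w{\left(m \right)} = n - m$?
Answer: $- \frac{82364425600337}{100178458} \approx -8.2218 \cdot 10^{5}$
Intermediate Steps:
$X{\left(k \right)} = 9$
$w{\left(m \right)} = -61 - m$
$\frac{\left(42566 + X{\left(-117 \right)}\right) \left(-31937 + 229974\right)}{-10255} + \frac{w{\left(-640 \right)}}{-341906} = \frac{\left(42566 + 9\right) \left(-31937 + 229974\right)}{-10255} + \frac{-61 - -640}{-341906} = 42575 \cdot 198037 \left(- \frac{1}{10255}\right) + \left(-61 + 640\right) \left(- \frac{1}{341906}\right) = 8431425275 \left(- \frac{1}{10255}\right) + 579 \left(- \frac{1}{341906}\right) = - \frac{240897865}{293} - \frac{579}{341906} = - \frac{82364425600337}{100178458}$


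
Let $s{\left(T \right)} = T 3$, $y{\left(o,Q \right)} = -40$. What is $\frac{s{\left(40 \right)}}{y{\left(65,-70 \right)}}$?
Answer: $-3$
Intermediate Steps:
$s{\left(T \right)} = 3 T$
$\frac{s{\left(40 \right)}}{y{\left(65,-70 \right)}} = \frac{3 \cdot 40}{-40} = 120 \left(- \frac{1}{40}\right) = -3$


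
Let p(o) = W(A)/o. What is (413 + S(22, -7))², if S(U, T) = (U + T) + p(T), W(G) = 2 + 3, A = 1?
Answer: 8946081/49 ≈ 1.8257e+5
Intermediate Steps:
W(G) = 5
p(o) = 5/o
S(U, T) = T + U + 5/T (S(U, T) = (U + T) + 5/T = (T + U) + 5/T = T + U + 5/T)
(413 + S(22, -7))² = (413 + (-7 + 22 + 5/(-7)))² = (413 + (-7 + 22 + 5*(-⅐)))² = (413 + (-7 + 22 - 5/7))² = (413 + 100/7)² = (2991/7)² = 8946081/49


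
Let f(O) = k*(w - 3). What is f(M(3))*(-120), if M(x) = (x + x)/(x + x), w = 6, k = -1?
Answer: 360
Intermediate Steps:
M(x) = 1 (M(x) = (2*x)/((2*x)) = (2*x)*(1/(2*x)) = 1)
f(O) = -3 (f(O) = -(6 - 3) = -1*3 = -3)
f(M(3))*(-120) = -3*(-120) = 360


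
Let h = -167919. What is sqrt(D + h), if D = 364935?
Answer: 2*sqrt(49254) ≈ 443.86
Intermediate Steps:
sqrt(D + h) = sqrt(364935 - 167919) = sqrt(197016) = 2*sqrt(49254)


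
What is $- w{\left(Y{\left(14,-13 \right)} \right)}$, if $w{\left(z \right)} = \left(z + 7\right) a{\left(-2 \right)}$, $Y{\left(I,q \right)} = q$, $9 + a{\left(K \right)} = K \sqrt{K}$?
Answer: $-54 - 12 i \sqrt{2} \approx -54.0 - 16.971 i$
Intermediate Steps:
$a{\left(K \right)} = -9 + K^{\frac{3}{2}}$ ($a{\left(K \right)} = -9 + K \sqrt{K} = -9 + K^{\frac{3}{2}}$)
$w{\left(z \right)} = \left(-9 - 2 i \sqrt{2}\right) \left(7 + z\right)$ ($w{\left(z \right)} = \left(z + 7\right) \left(-9 + \left(-2\right)^{\frac{3}{2}}\right) = \left(7 + z\right) \left(-9 - 2 i \sqrt{2}\right) = \left(-9 - 2 i \sqrt{2}\right) \left(7 + z\right)$)
$- w{\left(Y{\left(14,-13 \right)} \right)} = - \left(-1\right) \left(7 - 13\right) \left(9 + 2 i \sqrt{2}\right) = - \left(-1\right) \left(-6\right) \left(9 + 2 i \sqrt{2}\right) = - (54 + 12 i \sqrt{2}) = -54 - 12 i \sqrt{2}$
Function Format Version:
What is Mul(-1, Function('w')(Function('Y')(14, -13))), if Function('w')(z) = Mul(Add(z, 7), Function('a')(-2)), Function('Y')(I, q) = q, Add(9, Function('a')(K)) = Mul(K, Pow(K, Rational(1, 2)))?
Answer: Add(-54, Mul(-12, I, Pow(2, Rational(1, 2)))) ≈ Add(-54.000, Mul(-16.971, I))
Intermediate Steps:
Function('a')(K) = Add(-9, Pow(K, Rational(3, 2))) (Function('a')(K) = Add(-9, Mul(K, Pow(K, Rational(1, 2)))) = Add(-9, Pow(K, Rational(3, 2))))
Function('w')(z) = Mul(Add(-9, Mul(-2, I, Pow(2, Rational(1, 2)))), Add(7, z)) (Function('w')(z) = Mul(Add(z, 7), Add(-9, Pow(-2, Rational(3, 2)))) = Mul(Add(7, z), Add(-9, Mul(-2, I, Pow(2, Rational(1, 2))))) = Mul(Add(-9, Mul(-2, I, Pow(2, Rational(1, 2)))), Add(7, z)))
Mul(-1, Function('w')(Function('Y')(14, -13))) = Mul(-1, Mul(-1, Add(7, -13), Add(9, Mul(2, I, Pow(2, Rational(1, 2)))))) = Mul(-1, Mul(-1, -6, Add(9, Mul(2, I, Pow(2, Rational(1, 2)))))) = Mul(-1, Add(54, Mul(12, I, Pow(2, Rational(1, 2))))) = Add(-54, Mul(-12, I, Pow(2, Rational(1, 2))))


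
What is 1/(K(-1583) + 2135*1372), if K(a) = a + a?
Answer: 1/2926054 ≈ 3.4176e-7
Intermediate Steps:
K(a) = 2*a
1/(K(-1583) + 2135*1372) = 1/(2*(-1583) + 2135*1372) = 1/(-3166 + 2929220) = 1/2926054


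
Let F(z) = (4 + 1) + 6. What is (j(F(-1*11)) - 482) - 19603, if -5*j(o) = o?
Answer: -100436/5 ≈ -20087.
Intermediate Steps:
F(z) = 11 (F(z) = 5 + 6 = 11)
j(o) = -o/5
(j(F(-1*11)) - 482) - 19603 = (-⅕*11 - 482) - 19603 = (-11/5 - 482) - 19603 = -2421/5 - 19603 = -100436/5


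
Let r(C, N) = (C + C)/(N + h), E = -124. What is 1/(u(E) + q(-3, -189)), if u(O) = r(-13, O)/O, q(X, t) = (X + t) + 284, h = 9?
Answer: 7130/655947 ≈ 0.010870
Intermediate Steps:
q(X, t) = 284 + X + t
r(C, N) = 2*C/(9 + N) (r(C, N) = (C + C)/(N + 9) = (2*C)/(9 + N) = 2*C/(9 + N))
u(O) = -26/(O*(9 + O)) (u(O) = (2*(-13)/(9 + O))/O = (-26/(9 + O))/O = -26/(O*(9 + O)))
1/(u(E) + q(-3, -189)) = 1/(-26/(-124*(9 - 124)) + (284 - 3 - 189)) = 1/(-26*(-1/124)/(-115) + 92) = 1/(-26*(-1/124)*(-1/115) + 92) = 1/(-13/7130 + 92) = 1/(655947/7130) = 7130/655947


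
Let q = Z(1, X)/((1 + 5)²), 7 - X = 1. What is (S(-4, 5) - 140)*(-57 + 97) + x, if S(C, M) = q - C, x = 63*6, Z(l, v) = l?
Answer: -45548/9 ≈ -5060.9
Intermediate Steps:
X = 6 (X = 7 - 1*1 = 7 - 1 = 6)
x = 378
q = 1/36 (q = 1/(1 + 5)² = 1/6² = 1/36 ≈ 0.027778)
S(C, M) = 1/36 - C
(S(-4, 5) - 140)*(-57 + 97) + x = ((1/36 - 1*(-4)) - 140)*(-57 + 97) + 378 = ((1/36 + 4) - 140)*40 + 378 = (145/36 - 140)*40 + 378 = -4895/36*40 + 378 = -48950/9 + 378 = -45548/9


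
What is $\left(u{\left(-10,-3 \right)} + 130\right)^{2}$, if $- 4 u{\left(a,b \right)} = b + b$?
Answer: $\frac{69169}{4} \approx 17292.0$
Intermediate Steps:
$u{\left(a,b \right)} = - \frac{b}{2}$ ($u{\left(a,b \right)} = - \frac{b + b}{4} = - \frac{2 b}{4} = - \frac{b}{2}$)
$\left(u{\left(-10,-3 \right)} + 130\right)^{2} = \left(\left(- \frac{1}{2}\right) \left(-3\right) + 130\right)^{2} = \left(\frac{3}{2} + 130\right)^{2} = \left(\frac{263}{2}\right)^{2} = \frac{69169}{4}$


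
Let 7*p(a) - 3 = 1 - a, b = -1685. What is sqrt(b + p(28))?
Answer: I*sqrt(82733)/7 ≈ 41.091*I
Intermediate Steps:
p(a) = 4/7 - a/7 (p(a) = 3/7 + (1 - a)/7 = 3/7 + (1/7 - a/7) = 4/7 - a/7)
sqrt(b + p(28)) = sqrt(-1685 + (4/7 - 1/7*28)) = sqrt(-1685 + (4/7 - 4)) = sqrt(-1685 - 24/7) = sqrt(-11819/7) = I*sqrt(82733)/7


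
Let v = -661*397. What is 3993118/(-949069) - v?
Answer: 249047846655/949069 ≈ 2.6241e+5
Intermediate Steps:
v = -262417
3993118/(-949069) - v = 3993118/(-949069) - 1*(-262417) = 3993118*(-1/949069) + 262417 = -3993118/949069 + 262417 = 249047846655/949069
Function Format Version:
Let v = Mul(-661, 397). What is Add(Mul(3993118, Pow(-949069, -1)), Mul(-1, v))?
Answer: Rational(249047846655, 949069) ≈ 2.6241e+5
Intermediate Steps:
v = -262417
Add(Mul(3993118, Pow(-949069, -1)), Mul(-1, v)) = Add(Mul(3993118, Pow(-949069, -1)), Mul(-1, -262417)) = Add(Mul(3993118, Rational(-1, 949069)), 262417) = Add(Rational(-3993118, 949069), 262417) = Rational(249047846655, 949069)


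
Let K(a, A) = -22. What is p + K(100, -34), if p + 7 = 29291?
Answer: 29262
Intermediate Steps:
p = 29284 (p = -7 + 29291 = 29284)
p + K(100, -34) = 29284 - 22 = 29262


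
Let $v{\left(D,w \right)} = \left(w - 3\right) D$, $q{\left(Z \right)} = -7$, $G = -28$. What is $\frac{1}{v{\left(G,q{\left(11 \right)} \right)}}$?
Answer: $\frac{1}{280} \approx 0.0035714$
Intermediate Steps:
$v{\left(D,w \right)} = D \left(-3 + w\right)$ ($v{\left(D,w \right)} = \left(-3 + w\right) D = D \left(-3 + w\right)$)
$\frac{1}{v{\left(G,q{\left(11 \right)} \right)}} = \frac{1}{\left(-28\right) \left(-3 - 7\right)} = \frac{1}{\left(-28\right) \left(-10\right)} = \frac{1}{280}$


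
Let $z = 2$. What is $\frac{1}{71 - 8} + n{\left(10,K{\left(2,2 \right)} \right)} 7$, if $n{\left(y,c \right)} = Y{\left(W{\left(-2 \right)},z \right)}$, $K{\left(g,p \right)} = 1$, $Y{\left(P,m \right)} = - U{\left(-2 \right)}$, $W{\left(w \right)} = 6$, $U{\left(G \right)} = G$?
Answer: $\frac{883}{63} \approx 14.016$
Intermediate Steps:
$Y{\left(P,m \right)} = 2$ ($Y{\left(P,m \right)} = \left(-1\right) \left(-2\right) = 2$)
$n{\left(y,c \right)} = 2$
$\frac{1}{71 - 8} + n{\left(10,K{\left(2,2 \right)} \right)} 7 = \frac{1}{71 - 8} + 2 \cdot 7 = \frac{1}{63} + 14 = \frac{883}{63}$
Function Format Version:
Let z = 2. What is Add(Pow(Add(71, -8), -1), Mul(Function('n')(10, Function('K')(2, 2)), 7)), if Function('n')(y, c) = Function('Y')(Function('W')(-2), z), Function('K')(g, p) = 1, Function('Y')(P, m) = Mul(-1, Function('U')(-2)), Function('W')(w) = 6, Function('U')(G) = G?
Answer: Rational(883, 63) ≈ 14.016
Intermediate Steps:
Function('Y')(P, m) = 2 (Function('Y')(P, m) = Mul(-1, -2) = 2)
Function('n')(y, c) = 2
Add(Pow(Add(71, -8), -1), Mul(Function('n')(10, Function('K')(2, 2)), 7)) = Add(Pow(Add(71, -8), -1), Mul(2, 7)) = Add(Pow(63, -1), 14) = Add(Rational(1, 63), 14) = Rational(883, 63)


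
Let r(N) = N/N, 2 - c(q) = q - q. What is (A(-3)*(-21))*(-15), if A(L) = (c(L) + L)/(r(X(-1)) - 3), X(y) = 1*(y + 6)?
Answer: 315/2 ≈ 157.50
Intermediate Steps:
X(y) = 6 + y (X(y) = 1*(6 + y) = 6 + y)
c(q) = 2 (c(q) = 2 - (q - q) = 2 - 1*0 = 2 + 0 = 2)
r(N) = 1
A(L) = -1 - L/2 (A(L) = (2 + L)/(1 - 3) = (2 + L)/(-2) = (2 + L)*(-½) = -1 - L/2)
(A(-3)*(-21))*(-15) = ((-1 - ½*(-3))*(-21))*(-15) = ((-1 + 3/2)*(-21))*(-15) = ((½)*(-21))*(-15) = -21/2*(-15) = 315/2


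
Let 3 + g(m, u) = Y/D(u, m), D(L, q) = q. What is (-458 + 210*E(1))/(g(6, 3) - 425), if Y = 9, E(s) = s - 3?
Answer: 1756/853 ≈ 2.0586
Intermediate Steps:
E(s) = -3 + s
g(m, u) = -3 + 9/m
(-458 + 210*E(1))/(g(6, 3) - 425) = (-458 + 210*(-3 + 1))/((-3 + 9/6) - 425) = (-458 + 210*(-2))/((-3 + 9*(1/6)) - 425) = (-458 - 420)/((-3 + 3/2) - 425) = -878/(-3/2 - 425) = -878/(-853/2) = -878*(-2/853) = 1756/853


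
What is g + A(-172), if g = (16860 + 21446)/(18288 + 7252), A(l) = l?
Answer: -2177287/12770 ≈ -170.50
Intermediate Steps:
g = 19153/12770 (g = 38306/25540 = 38306*(1/25540) = 19153/12770 ≈ 1.4998)
g + A(-172) = 19153/12770 - 172 = -2177287/12770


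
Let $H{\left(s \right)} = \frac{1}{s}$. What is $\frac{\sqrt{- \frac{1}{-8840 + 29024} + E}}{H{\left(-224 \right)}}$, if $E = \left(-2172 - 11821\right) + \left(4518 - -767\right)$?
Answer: $- \frac{56 i \sqrt{1054573638}}{87} \approx - 20903.0 i$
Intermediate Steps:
$E = -8708$ ($E = -13993 + \left(4518 + 767\right) = -13993 + 5285 = -8708$)
$\frac{\sqrt{- \frac{1}{-8840 + 29024} + E}}{H{\left(-224 \right)}} = \frac{\sqrt{- \frac{1}{-8840 + 29024} - 8708}}{\frac{1}{-224}} = \frac{\sqrt{- \frac{1}{20184} - 8708}}{- \frac{1}{224}} = \sqrt{\left(-1\right) \frac{1}{20184} - 8708} \left(-224\right) = \sqrt{- \frac{1}{20184} - 8708} \left(-224\right) = \sqrt{- \frac{175762273}{20184}} \left(-224\right) = \frac{i \sqrt{1054573638}}{348} \left(-224\right) = - \frac{56 i \sqrt{1054573638}}{87}$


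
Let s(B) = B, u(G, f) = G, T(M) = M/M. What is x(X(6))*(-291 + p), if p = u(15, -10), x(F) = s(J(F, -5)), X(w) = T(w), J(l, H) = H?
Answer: 1380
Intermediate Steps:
T(M) = 1
X(w) = 1
x(F) = -5
p = 15
x(X(6))*(-291 + p) = -5*(-291 + 15) = -5*(-276) = 1380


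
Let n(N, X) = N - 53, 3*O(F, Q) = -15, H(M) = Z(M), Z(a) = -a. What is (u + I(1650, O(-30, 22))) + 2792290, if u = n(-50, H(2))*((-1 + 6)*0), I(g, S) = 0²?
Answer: 2792290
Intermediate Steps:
H(M) = -M
O(F, Q) = -5 (O(F, Q) = (⅓)*(-15) = -5)
n(N, X) = -53 + N
I(g, S) = 0
u = 0 (u = (-53 - 50)*((-1 + 6)*0) = -515*0 = -103*0 = 0)
(u + I(1650, O(-30, 22))) + 2792290 = (0 + 0) + 2792290 = 0 + 2792290 = 2792290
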